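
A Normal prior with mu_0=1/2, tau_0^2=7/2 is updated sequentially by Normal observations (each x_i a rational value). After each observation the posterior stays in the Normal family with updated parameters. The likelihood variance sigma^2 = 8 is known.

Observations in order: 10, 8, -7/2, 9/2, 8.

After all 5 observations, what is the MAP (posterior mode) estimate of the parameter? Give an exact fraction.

197/51

obs 1: x=10 → posterior Normal(78/23, 56/23)
obs 2: x=8 → posterior Normal(67/15, 28/15)
obs 3: x=-7/2 → posterior Normal(219/74, 56/37)
obs 4: x=9/2 → posterior Normal(141/44, 14/11)
obs 5: x=8 → posterior Normal(197/51, 56/51)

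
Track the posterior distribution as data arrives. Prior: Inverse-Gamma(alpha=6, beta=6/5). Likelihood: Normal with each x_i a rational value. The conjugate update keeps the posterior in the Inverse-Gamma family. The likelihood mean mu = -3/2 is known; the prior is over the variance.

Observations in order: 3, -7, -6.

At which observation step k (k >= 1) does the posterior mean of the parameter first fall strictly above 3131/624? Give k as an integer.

k = 3

obs 1: x=3 → posterior Inverse-Gamma(13/2, 453/40)
obs 2: x=-7 → posterior Inverse-Gamma(7, 529/20)
obs 3: x=-6 → posterior Inverse-Gamma(15/2, 1463/40)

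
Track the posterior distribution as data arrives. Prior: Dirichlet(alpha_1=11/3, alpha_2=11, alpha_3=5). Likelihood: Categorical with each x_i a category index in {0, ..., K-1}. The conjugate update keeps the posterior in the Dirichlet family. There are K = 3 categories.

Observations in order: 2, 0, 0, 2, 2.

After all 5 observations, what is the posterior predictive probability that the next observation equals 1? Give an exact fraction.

obs 1: x=2 → posterior Dirichlet(11/3, 11, 6)
obs 2: x=0 → posterior Dirichlet(14/3, 11, 6)
obs 3: x=0 → posterior Dirichlet(17/3, 11, 6)
obs 4: x=2 → posterior Dirichlet(17/3, 11, 7)
obs 5: x=2 → posterior Dirichlet(17/3, 11, 8)

33/74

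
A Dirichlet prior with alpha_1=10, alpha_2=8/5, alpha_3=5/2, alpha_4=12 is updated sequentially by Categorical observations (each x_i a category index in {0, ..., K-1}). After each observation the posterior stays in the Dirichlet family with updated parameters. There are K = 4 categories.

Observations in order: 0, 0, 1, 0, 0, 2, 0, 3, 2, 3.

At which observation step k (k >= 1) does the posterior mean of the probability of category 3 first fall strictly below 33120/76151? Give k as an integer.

obs 1: x=0 → posterior Dirichlet(11, 8/5, 5/2, 12)
obs 2: x=0 → posterior Dirichlet(12, 8/5, 5/2, 12)
obs 3: x=1 → posterior Dirichlet(12, 13/5, 5/2, 12)
obs 4: x=0 → posterior Dirichlet(13, 13/5, 5/2, 12)
obs 5: x=0 → posterior Dirichlet(14, 13/5, 5/2, 12)
obs 6: x=2 → posterior Dirichlet(14, 13/5, 7/2, 12)
obs 7: x=0 → posterior Dirichlet(15, 13/5, 7/2, 12)
obs 8: x=3 → posterior Dirichlet(15, 13/5, 7/2, 13)
obs 9: x=2 → posterior Dirichlet(15, 13/5, 9/2, 13)
obs 10: x=3 → posterior Dirichlet(15, 13/5, 9/2, 14)

k = 2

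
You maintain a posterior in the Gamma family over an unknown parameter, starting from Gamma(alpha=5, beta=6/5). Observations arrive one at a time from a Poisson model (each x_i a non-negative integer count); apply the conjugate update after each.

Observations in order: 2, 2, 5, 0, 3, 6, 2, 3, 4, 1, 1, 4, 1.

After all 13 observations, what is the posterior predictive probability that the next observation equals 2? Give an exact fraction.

7709926184154807125197079574256789335477161717957538175836035593707138076125/32456171697955635798521409941187786275563459583657961368362984817269506310144

obs 1: x=2 → posterior Gamma(7, 11/5)
obs 2: x=2 → posterior Gamma(9, 16/5)
obs 3: x=5 → posterior Gamma(14, 21/5)
obs 4: x=0 → posterior Gamma(14, 26/5)
obs 5: x=3 → posterior Gamma(17, 31/5)
obs 6: x=6 → posterior Gamma(23, 36/5)
obs 7: x=2 → posterior Gamma(25, 41/5)
obs 8: x=3 → posterior Gamma(28, 46/5)
obs 9: x=4 → posterior Gamma(32, 51/5)
obs 10: x=1 → posterior Gamma(33, 56/5)
obs 11: x=1 → posterior Gamma(34, 61/5)
obs 12: x=4 → posterior Gamma(38, 66/5)
obs 13: x=1 → posterior Gamma(39, 71/5)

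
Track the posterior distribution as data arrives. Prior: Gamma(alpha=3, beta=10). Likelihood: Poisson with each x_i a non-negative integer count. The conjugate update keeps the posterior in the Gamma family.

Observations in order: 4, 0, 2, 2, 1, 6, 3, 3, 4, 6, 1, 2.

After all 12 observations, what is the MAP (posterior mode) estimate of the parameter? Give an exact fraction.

obs 1: x=4 → posterior Gamma(7, 11)
obs 2: x=0 → posterior Gamma(7, 12)
obs 3: x=2 → posterior Gamma(9, 13)
obs 4: x=2 → posterior Gamma(11, 14)
obs 5: x=1 → posterior Gamma(12, 15)
obs 6: x=6 → posterior Gamma(18, 16)
obs 7: x=3 → posterior Gamma(21, 17)
obs 8: x=3 → posterior Gamma(24, 18)
obs 9: x=4 → posterior Gamma(28, 19)
obs 10: x=6 → posterior Gamma(34, 20)
obs 11: x=1 → posterior Gamma(35, 21)
obs 12: x=2 → posterior Gamma(37, 22)

18/11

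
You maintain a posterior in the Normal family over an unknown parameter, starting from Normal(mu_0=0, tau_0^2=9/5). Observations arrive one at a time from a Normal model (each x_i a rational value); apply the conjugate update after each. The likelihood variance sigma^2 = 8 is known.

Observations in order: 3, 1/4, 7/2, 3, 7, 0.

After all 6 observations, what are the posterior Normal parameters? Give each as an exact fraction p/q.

obs 1: x=3 → posterior Normal(27/49, 72/49)
obs 2: x=1/4 → posterior Normal(117/232, 36/29)
obs 3: x=7/2 → posterior Normal(243/268, 72/67)
obs 4: x=3 → posterior Normal(351/304, 18/19)
obs 5: x=7 → posterior Normal(603/340, 72/85)
obs 6: x=0 → posterior Normal(603/376, 36/47)

mu_0=603/376, tau_0^2=36/47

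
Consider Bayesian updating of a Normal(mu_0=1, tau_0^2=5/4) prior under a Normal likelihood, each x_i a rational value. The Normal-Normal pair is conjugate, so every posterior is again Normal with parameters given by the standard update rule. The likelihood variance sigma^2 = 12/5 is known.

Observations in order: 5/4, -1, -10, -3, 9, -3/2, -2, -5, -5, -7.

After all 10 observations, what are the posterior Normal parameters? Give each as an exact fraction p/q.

obs 1: x=5/4 → posterior Normal(317/292, 60/73)
obs 2: x=-1 → posterior Normal(31/56, 30/49)
obs 3: x=-10 → posterior Normal(-261/164, 20/41)
obs 4: x=-3 → posterior Normal(-1083/592, 15/37)
obs 5: x=9 → posterior Normal(-183/692, 60/173)
obs 6: x=-3/2 → posterior Normal(-37/88, 10/33)
obs 7: x=-2 → posterior Normal(-533/892, 60/223)
obs 8: x=-5 → posterior Normal(-1033/992, 15/62)
obs 9: x=-5 → posterior Normal(-73/52, 20/91)
obs 10: x=-7 → posterior Normal(-2233/1192, 30/149)

mu_0=-2233/1192, tau_0^2=30/149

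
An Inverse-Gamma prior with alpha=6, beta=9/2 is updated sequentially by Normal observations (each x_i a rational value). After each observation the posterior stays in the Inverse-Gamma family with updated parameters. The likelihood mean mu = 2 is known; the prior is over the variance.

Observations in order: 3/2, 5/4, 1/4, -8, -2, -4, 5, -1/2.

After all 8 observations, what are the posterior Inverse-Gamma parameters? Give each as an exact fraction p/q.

obs 1: x=3/2 → posterior Inverse-Gamma(13/2, 37/8)
obs 2: x=5/4 → posterior Inverse-Gamma(7, 157/32)
obs 3: x=1/4 → posterior Inverse-Gamma(15/2, 103/16)
obs 4: x=-8 → posterior Inverse-Gamma(8, 903/16)
obs 5: x=-2 → posterior Inverse-Gamma(17/2, 1031/16)
obs 6: x=-4 → posterior Inverse-Gamma(9, 1319/16)
obs 7: x=5 → posterior Inverse-Gamma(19/2, 1391/16)
obs 8: x=-1/2 → posterior Inverse-Gamma(10, 1441/16)

alpha=10, beta=1441/16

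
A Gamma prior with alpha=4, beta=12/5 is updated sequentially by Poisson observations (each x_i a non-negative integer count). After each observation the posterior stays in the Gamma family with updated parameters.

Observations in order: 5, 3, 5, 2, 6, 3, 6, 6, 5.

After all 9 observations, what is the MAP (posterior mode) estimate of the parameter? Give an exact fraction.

obs 1: x=5 → posterior Gamma(9, 17/5)
obs 2: x=3 → posterior Gamma(12, 22/5)
obs 3: x=5 → posterior Gamma(17, 27/5)
obs 4: x=2 → posterior Gamma(19, 32/5)
obs 5: x=6 → posterior Gamma(25, 37/5)
obs 6: x=3 → posterior Gamma(28, 42/5)
obs 7: x=6 → posterior Gamma(34, 47/5)
obs 8: x=6 → posterior Gamma(40, 52/5)
obs 9: x=5 → posterior Gamma(45, 57/5)

220/57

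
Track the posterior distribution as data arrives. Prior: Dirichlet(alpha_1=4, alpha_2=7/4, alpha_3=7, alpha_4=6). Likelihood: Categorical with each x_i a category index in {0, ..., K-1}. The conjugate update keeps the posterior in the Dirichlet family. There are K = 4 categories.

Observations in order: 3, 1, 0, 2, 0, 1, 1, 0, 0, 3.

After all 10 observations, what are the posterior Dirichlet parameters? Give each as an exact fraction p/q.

obs 1: x=3 → posterior Dirichlet(4, 7/4, 7, 7)
obs 2: x=1 → posterior Dirichlet(4, 11/4, 7, 7)
obs 3: x=0 → posterior Dirichlet(5, 11/4, 7, 7)
obs 4: x=2 → posterior Dirichlet(5, 11/4, 8, 7)
obs 5: x=0 → posterior Dirichlet(6, 11/4, 8, 7)
obs 6: x=1 → posterior Dirichlet(6, 15/4, 8, 7)
obs 7: x=1 → posterior Dirichlet(6, 19/4, 8, 7)
obs 8: x=0 → posterior Dirichlet(7, 19/4, 8, 7)
obs 9: x=0 → posterior Dirichlet(8, 19/4, 8, 7)
obs 10: x=3 → posterior Dirichlet(8, 19/4, 8, 8)

alpha_1=8, alpha_2=19/4, alpha_3=8, alpha_4=8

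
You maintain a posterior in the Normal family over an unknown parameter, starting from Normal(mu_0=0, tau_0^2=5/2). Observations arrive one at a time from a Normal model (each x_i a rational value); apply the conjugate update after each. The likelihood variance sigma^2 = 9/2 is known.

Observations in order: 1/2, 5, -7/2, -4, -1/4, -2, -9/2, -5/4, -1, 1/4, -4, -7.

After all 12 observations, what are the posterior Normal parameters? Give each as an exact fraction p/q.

obs 1: x=1/2 → posterior Normal(5/28, 45/28)
obs 2: x=5 → posterior Normal(55/38, 45/38)
obs 3: x=-7/2 → posterior Normal(5/12, 15/16)
obs 4: x=-4 → posterior Normal(-10/29, 45/58)
obs 5: x=-1/4 → posterior Normal(-45/136, 45/68)
obs 6: x=-2 → posterior Normal(-85/156, 15/26)
obs 7: x=-9/2 → posterior Normal(-175/176, 45/88)
obs 8: x=-5/4 → posterior Normal(-50/49, 45/98)
obs 9: x=-1 → posterior Normal(-55/54, 5/12)
obs 10: x=1/4 → posterior Normal(-215/236, 45/118)
obs 11: x=-4 → posterior Normal(-295/256, 45/128)
obs 12: x=-7 → posterior Normal(-145/92, 15/46)

mu_0=-145/92, tau_0^2=15/46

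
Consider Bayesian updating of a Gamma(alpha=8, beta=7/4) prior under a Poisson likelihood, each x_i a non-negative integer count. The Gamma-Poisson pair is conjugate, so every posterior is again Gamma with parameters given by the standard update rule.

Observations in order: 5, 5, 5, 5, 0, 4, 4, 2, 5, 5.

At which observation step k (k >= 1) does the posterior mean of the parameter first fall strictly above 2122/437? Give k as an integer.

k = 4

obs 1: x=5 → posterior Gamma(13, 11/4)
obs 2: x=5 → posterior Gamma(18, 15/4)
obs 3: x=5 → posterior Gamma(23, 19/4)
obs 4: x=5 → posterior Gamma(28, 23/4)
obs 5: x=0 → posterior Gamma(28, 27/4)
obs 6: x=4 → posterior Gamma(32, 31/4)
obs 7: x=4 → posterior Gamma(36, 35/4)
obs 8: x=2 → posterior Gamma(38, 39/4)
obs 9: x=5 → posterior Gamma(43, 43/4)
obs 10: x=5 → posterior Gamma(48, 47/4)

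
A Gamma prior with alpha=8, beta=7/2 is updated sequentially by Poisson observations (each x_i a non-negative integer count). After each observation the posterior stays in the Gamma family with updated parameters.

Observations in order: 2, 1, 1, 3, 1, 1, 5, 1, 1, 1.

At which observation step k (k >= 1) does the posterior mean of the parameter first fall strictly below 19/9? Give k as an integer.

obs 1: x=2 → posterior Gamma(10, 9/2)
obs 2: x=1 → posterior Gamma(11, 11/2)
obs 3: x=1 → posterior Gamma(12, 13/2)
obs 4: x=3 → posterior Gamma(15, 15/2)
obs 5: x=1 → posterior Gamma(16, 17/2)
obs 6: x=1 → posterior Gamma(17, 19/2)
obs 7: x=5 → posterior Gamma(22, 21/2)
obs 8: x=1 → posterior Gamma(23, 23/2)
obs 9: x=1 → posterior Gamma(24, 25/2)
obs 10: x=1 → posterior Gamma(25, 27/2)

k = 2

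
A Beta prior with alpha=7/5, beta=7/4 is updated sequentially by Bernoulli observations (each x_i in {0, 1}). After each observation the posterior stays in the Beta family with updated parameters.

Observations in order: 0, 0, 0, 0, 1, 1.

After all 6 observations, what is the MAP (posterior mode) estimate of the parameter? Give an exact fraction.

obs 1: x=0 → posterior Beta(7/5, 11/4)
obs 2: x=0 → posterior Beta(7/5, 15/4)
obs 3: x=0 → posterior Beta(7/5, 19/4)
obs 4: x=0 → posterior Beta(7/5, 23/4)
obs 5: x=1 → posterior Beta(12/5, 23/4)
obs 6: x=1 → posterior Beta(17/5, 23/4)

48/143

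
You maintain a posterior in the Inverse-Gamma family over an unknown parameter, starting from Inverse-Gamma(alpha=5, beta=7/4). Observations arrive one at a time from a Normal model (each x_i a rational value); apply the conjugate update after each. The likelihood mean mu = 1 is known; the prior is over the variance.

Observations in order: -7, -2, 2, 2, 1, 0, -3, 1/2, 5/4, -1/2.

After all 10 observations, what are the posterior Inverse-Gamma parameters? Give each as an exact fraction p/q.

alpha=10, beta=1569/32

obs 1: x=-7 → posterior Inverse-Gamma(11/2, 135/4)
obs 2: x=-2 → posterior Inverse-Gamma(6, 153/4)
obs 3: x=2 → posterior Inverse-Gamma(13/2, 155/4)
obs 4: x=2 → posterior Inverse-Gamma(7, 157/4)
obs 5: x=1 → posterior Inverse-Gamma(15/2, 157/4)
obs 6: x=0 → posterior Inverse-Gamma(8, 159/4)
obs 7: x=-3 → posterior Inverse-Gamma(17/2, 191/4)
obs 8: x=1/2 → posterior Inverse-Gamma(9, 383/8)
obs 9: x=5/4 → posterior Inverse-Gamma(19/2, 1533/32)
obs 10: x=-1/2 → posterior Inverse-Gamma(10, 1569/32)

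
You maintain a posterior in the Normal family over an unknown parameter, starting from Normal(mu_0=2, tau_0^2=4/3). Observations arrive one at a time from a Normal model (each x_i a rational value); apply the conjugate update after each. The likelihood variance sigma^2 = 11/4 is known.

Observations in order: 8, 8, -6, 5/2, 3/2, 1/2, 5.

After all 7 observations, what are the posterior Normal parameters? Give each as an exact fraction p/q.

obs 1: x=8 → posterior Normal(194/49, 44/49)
obs 2: x=8 → posterior Normal(322/65, 44/65)
obs 3: x=-6 → posterior Normal(226/81, 44/81)
obs 4: x=5/2 → posterior Normal(266/97, 44/97)
obs 5: x=3/2 → posterior Normal(290/113, 44/113)
obs 6: x=1/2 → posterior Normal(298/129, 44/129)
obs 7: x=5 → posterior Normal(378/145, 44/145)

mu_0=378/145, tau_0^2=44/145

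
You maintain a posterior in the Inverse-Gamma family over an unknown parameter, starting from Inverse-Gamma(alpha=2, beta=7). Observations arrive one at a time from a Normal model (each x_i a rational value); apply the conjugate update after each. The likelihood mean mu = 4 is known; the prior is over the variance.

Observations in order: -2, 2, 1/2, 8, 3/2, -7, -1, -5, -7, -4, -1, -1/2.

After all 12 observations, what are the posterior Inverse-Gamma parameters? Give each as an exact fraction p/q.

obs 1: x=-2 → posterior Inverse-Gamma(5/2, 25)
obs 2: x=2 → posterior Inverse-Gamma(3, 27)
obs 3: x=1/2 → posterior Inverse-Gamma(7/2, 265/8)
obs 4: x=8 → posterior Inverse-Gamma(4, 329/8)
obs 5: x=3/2 → posterior Inverse-Gamma(9/2, 177/4)
obs 6: x=-7 → posterior Inverse-Gamma(5, 419/4)
obs 7: x=-1 → posterior Inverse-Gamma(11/2, 469/4)
obs 8: x=-5 → posterior Inverse-Gamma(6, 631/4)
obs 9: x=-7 → posterior Inverse-Gamma(13/2, 873/4)
obs 10: x=-4 → posterior Inverse-Gamma(7, 1001/4)
obs 11: x=-1 → posterior Inverse-Gamma(15/2, 1051/4)
obs 12: x=-1/2 → posterior Inverse-Gamma(8, 2183/8)

alpha=8, beta=2183/8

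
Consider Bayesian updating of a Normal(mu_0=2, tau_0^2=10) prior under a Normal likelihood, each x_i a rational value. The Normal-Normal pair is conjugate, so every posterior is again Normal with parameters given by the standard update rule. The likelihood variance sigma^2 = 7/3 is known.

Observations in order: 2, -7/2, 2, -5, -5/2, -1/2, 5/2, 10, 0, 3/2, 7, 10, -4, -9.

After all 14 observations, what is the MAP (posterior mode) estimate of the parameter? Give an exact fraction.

47/61

obs 1: x=2 → posterior Normal(2, 70/37)
obs 2: x=-7/2 → posterior Normal(-31/67, 70/67)
obs 3: x=2 → posterior Normal(29/97, 70/97)
obs 4: x=-5 → posterior Normal(-121/127, 70/127)
obs 5: x=-5/2 → posterior Normal(-196/157, 70/157)
obs 6: x=-1/2 → posterior Normal(-211/187, 70/187)
obs 7: x=5/2 → posterior Normal(-136/217, 10/31)
obs 8: x=10 → posterior Normal(164/247, 70/247)
obs 9: x=0 → posterior Normal(164/277, 70/277)
obs 10: x=3/2 → posterior Normal(209/307, 70/307)
obs 11: x=7 → posterior Normal(419/337, 70/337)
obs 12: x=10 → posterior Normal(719/367, 70/367)
obs 13: x=-4 → posterior Normal(599/397, 70/397)
obs 14: x=-9 → posterior Normal(47/61, 10/61)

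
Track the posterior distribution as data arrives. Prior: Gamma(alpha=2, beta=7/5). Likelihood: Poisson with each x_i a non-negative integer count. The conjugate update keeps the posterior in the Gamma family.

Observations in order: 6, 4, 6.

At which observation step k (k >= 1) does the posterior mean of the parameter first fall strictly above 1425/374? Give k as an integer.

obs 1: x=6 → posterior Gamma(8, 12/5)
obs 2: x=4 → posterior Gamma(12, 17/5)
obs 3: x=6 → posterior Gamma(18, 22/5)

k = 3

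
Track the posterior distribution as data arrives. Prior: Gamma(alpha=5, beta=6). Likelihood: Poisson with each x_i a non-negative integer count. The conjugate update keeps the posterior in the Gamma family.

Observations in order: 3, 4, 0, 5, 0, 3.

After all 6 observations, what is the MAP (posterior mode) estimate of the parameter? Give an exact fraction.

obs 1: x=3 → posterior Gamma(8, 7)
obs 2: x=4 → posterior Gamma(12, 8)
obs 3: x=0 → posterior Gamma(12, 9)
obs 4: x=5 → posterior Gamma(17, 10)
obs 5: x=0 → posterior Gamma(17, 11)
obs 6: x=3 → posterior Gamma(20, 12)

19/12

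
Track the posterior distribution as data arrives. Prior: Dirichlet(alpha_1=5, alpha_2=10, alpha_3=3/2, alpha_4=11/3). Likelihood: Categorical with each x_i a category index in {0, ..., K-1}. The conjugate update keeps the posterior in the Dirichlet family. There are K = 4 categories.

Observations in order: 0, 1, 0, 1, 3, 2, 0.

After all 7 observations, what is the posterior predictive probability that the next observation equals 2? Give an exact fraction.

obs 1: x=0 → posterior Dirichlet(6, 10, 3/2, 11/3)
obs 2: x=1 → posterior Dirichlet(6, 11, 3/2, 11/3)
obs 3: x=0 → posterior Dirichlet(7, 11, 3/2, 11/3)
obs 4: x=1 → posterior Dirichlet(7, 12, 3/2, 11/3)
obs 5: x=3 → posterior Dirichlet(7, 12, 3/2, 14/3)
obs 6: x=2 → posterior Dirichlet(7, 12, 5/2, 14/3)
obs 7: x=0 → posterior Dirichlet(8, 12, 5/2, 14/3)

15/163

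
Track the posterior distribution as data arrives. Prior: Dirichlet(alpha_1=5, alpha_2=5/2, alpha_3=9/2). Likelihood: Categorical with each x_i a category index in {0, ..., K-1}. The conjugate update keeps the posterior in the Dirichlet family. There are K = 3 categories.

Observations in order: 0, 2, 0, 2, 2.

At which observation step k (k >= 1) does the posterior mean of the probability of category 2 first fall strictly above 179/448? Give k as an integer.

obs 1: x=0 → posterior Dirichlet(6, 5/2, 9/2)
obs 2: x=2 → posterior Dirichlet(6, 5/2, 11/2)
obs 3: x=0 → posterior Dirichlet(7, 5/2, 11/2)
obs 4: x=2 → posterior Dirichlet(7, 5/2, 13/2)
obs 5: x=2 → posterior Dirichlet(7, 5/2, 15/2)

k = 4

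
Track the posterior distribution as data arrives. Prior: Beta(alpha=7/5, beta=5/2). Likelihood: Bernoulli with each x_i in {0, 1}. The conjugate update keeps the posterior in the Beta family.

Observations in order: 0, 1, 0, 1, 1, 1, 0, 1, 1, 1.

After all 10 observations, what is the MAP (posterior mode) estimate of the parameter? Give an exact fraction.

obs 1: x=0 → posterior Beta(7/5, 7/2)
obs 2: x=1 → posterior Beta(12/5, 7/2)
obs 3: x=0 → posterior Beta(12/5, 9/2)
obs 4: x=1 → posterior Beta(17/5, 9/2)
obs 5: x=1 → posterior Beta(22/5, 9/2)
obs 6: x=1 → posterior Beta(27/5, 9/2)
obs 7: x=0 → posterior Beta(27/5, 11/2)
obs 8: x=1 → posterior Beta(32/5, 11/2)
obs 9: x=1 → posterior Beta(37/5, 11/2)
obs 10: x=1 → posterior Beta(42/5, 11/2)

74/119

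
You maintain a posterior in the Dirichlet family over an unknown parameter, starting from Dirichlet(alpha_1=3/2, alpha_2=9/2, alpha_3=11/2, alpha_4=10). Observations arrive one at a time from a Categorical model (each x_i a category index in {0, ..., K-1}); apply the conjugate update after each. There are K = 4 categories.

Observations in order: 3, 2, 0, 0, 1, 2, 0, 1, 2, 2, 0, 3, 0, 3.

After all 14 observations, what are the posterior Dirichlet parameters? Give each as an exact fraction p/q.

alpha_1=13/2, alpha_2=13/2, alpha_3=19/2, alpha_4=13

obs 1: x=3 → posterior Dirichlet(3/2, 9/2, 11/2, 11)
obs 2: x=2 → posterior Dirichlet(3/2, 9/2, 13/2, 11)
obs 3: x=0 → posterior Dirichlet(5/2, 9/2, 13/2, 11)
obs 4: x=0 → posterior Dirichlet(7/2, 9/2, 13/2, 11)
obs 5: x=1 → posterior Dirichlet(7/2, 11/2, 13/2, 11)
obs 6: x=2 → posterior Dirichlet(7/2, 11/2, 15/2, 11)
obs 7: x=0 → posterior Dirichlet(9/2, 11/2, 15/2, 11)
obs 8: x=1 → posterior Dirichlet(9/2, 13/2, 15/2, 11)
obs 9: x=2 → posterior Dirichlet(9/2, 13/2, 17/2, 11)
obs 10: x=2 → posterior Dirichlet(9/2, 13/2, 19/2, 11)
obs 11: x=0 → posterior Dirichlet(11/2, 13/2, 19/2, 11)
obs 12: x=3 → posterior Dirichlet(11/2, 13/2, 19/2, 12)
obs 13: x=0 → posterior Dirichlet(13/2, 13/2, 19/2, 12)
obs 14: x=3 → posterior Dirichlet(13/2, 13/2, 19/2, 13)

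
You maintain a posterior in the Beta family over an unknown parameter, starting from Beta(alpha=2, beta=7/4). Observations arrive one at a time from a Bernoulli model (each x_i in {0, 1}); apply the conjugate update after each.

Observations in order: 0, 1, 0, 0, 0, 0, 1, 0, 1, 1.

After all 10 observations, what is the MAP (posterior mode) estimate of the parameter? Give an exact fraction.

obs 1: x=0 → posterior Beta(2, 11/4)
obs 2: x=1 → posterior Beta(3, 11/4)
obs 3: x=0 → posterior Beta(3, 15/4)
obs 4: x=0 → posterior Beta(3, 19/4)
obs 5: x=0 → posterior Beta(3, 23/4)
obs 6: x=0 → posterior Beta(3, 27/4)
obs 7: x=1 → posterior Beta(4, 27/4)
obs 8: x=0 → posterior Beta(4, 31/4)
obs 9: x=1 → posterior Beta(5, 31/4)
obs 10: x=1 → posterior Beta(6, 31/4)

20/47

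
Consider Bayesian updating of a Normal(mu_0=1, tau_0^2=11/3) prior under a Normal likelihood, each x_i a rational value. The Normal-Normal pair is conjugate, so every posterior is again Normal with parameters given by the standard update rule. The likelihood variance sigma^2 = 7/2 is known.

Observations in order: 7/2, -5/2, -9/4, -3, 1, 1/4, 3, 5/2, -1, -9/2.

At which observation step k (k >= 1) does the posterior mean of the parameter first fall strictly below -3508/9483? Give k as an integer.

obs 1: x=7/2 → posterior Normal(98/43, 77/43)
obs 2: x=-5/2 → posterior Normal(43/65, 77/65)
obs 3: x=-9/4 → posterior Normal(-13/174, 77/87)
obs 4: x=-3 → posterior Normal(-145/218, 77/109)
obs 5: x=1 → posterior Normal(-101/262, 77/131)
obs 6: x=1/4 → posterior Normal(-5/17, 77/153)
obs 7: x=3 → posterior Normal(3/25, 11/25)
obs 8: x=5/2 → posterior Normal(76/197, 77/197)
obs 9: x=-1 → posterior Normal(18/73, 77/219)
obs 10: x=-9/2 → posterior Normal(-45/241, 77/241)

k = 4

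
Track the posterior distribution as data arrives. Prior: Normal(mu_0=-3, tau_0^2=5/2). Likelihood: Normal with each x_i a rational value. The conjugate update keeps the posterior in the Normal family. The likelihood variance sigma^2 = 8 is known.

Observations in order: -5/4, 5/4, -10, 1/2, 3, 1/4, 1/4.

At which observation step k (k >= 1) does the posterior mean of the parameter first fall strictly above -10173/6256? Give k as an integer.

obs 1: x=-5/4 → posterior Normal(-31/12, 40/21)
obs 2: x=5/4 → posterior Normal(-24/13, 20/13)
obs 3: x=-10 → posterior Normal(-98/31, 40/31)
obs 4: x=1/2 → posterior Normal(-191/72, 10/9)
obs 5: x=3 → posterior Normal(-161/82, 40/41)
obs 6: x=1/4 → posterior Normal(-317/184, 20/23)
obs 7: x=1/4 → posterior Normal(-26/17, 40/51)

k = 7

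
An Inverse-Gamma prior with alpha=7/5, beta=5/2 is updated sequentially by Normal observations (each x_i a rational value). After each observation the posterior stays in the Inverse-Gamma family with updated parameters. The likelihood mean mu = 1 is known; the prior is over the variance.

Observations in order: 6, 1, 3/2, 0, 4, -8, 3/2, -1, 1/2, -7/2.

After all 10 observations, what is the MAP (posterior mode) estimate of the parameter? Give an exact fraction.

365/37

obs 1: x=6 → posterior Inverse-Gamma(19/10, 15)
obs 2: x=1 → posterior Inverse-Gamma(12/5, 15)
obs 3: x=3/2 → posterior Inverse-Gamma(29/10, 121/8)
obs 4: x=0 → posterior Inverse-Gamma(17/5, 125/8)
obs 5: x=4 → posterior Inverse-Gamma(39/10, 161/8)
obs 6: x=-8 → posterior Inverse-Gamma(22/5, 485/8)
obs 7: x=3/2 → posterior Inverse-Gamma(49/10, 243/4)
obs 8: x=-1 → posterior Inverse-Gamma(27/5, 251/4)
obs 9: x=1/2 → posterior Inverse-Gamma(59/10, 503/8)
obs 10: x=-7/2 → posterior Inverse-Gamma(32/5, 73)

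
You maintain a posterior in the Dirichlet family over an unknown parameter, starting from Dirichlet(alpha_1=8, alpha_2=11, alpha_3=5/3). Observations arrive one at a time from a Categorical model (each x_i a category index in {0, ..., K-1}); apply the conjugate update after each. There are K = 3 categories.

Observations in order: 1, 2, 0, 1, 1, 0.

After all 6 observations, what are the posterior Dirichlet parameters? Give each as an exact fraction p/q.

obs 1: x=1 → posterior Dirichlet(8, 12, 5/3)
obs 2: x=2 → posterior Dirichlet(8, 12, 8/3)
obs 3: x=0 → posterior Dirichlet(9, 12, 8/3)
obs 4: x=1 → posterior Dirichlet(9, 13, 8/3)
obs 5: x=1 → posterior Dirichlet(9, 14, 8/3)
obs 6: x=0 → posterior Dirichlet(10, 14, 8/3)

alpha_1=10, alpha_2=14, alpha_3=8/3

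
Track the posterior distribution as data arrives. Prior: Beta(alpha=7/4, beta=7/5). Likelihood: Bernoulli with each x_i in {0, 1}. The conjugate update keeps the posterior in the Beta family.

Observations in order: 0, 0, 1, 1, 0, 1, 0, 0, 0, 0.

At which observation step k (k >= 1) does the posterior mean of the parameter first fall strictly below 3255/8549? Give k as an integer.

obs 1: x=0 → posterior Beta(7/4, 12/5)
obs 2: x=0 → posterior Beta(7/4, 17/5)
obs 3: x=1 → posterior Beta(11/4, 17/5)
obs 4: x=1 → posterior Beta(15/4, 17/5)
obs 5: x=0 → posterior Beta(15/4, 22/5)
obs 6: x=1 → posterior Beta(19/4, 22/5)
obs 7: x=0 → posterior Beta(19/4, 27/5)
obs 8: x=0 → posterior Beta(19/4, 32/5)
obs 9: x=0 → posterior Beta(19/4, 37/5)
obs 10: x=0 → posterior Beta(19/4, 42/5)

k = 2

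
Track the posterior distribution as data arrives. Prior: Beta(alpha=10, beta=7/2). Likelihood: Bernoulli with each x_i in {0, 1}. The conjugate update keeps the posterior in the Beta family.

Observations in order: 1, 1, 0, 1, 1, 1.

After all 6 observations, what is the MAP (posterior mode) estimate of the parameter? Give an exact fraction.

4/5

obs 1: x=1 → posterior Beta(11, 7/2)
obs 2: x=1 → posterior Beta(12, 7/2)
obs 3: x=0 → posterior Beta(12, 9/2)
obs 4: x=1 → posterior Beta(13, 9/2)
obs 5: x=1 → posterior Beta(14, 9/2)
obs 6: x=1 → posterior Beta(15, 9/2)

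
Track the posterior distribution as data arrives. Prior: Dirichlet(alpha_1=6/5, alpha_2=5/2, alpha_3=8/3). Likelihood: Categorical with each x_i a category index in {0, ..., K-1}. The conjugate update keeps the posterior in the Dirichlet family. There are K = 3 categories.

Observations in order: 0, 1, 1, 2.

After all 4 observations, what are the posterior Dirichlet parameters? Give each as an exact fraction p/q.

obs 1: x=0 → posterior Dirichlet(11/5, 5/2, 8/3)
obs 2: x=1 → posterior Dirichlet(11/5, 7/2, 8/3)
obs 3: x=1 → posterior Dirichlet(11/5, 9/2, 8/3)
obs 4: x=2 → posterior Dirichlet(11/5, 9/2, 11/3)

alpha_1=11/5, alpha_2=9/2, alpha_3=11/3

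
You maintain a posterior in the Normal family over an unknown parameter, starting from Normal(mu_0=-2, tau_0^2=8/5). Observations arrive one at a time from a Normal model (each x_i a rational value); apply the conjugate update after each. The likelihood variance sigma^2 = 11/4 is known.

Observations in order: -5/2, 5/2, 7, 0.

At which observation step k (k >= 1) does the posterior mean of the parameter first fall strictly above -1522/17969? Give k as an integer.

obs 1: x=-5/2 → posterior Normal(-190/87, 88/87)
obs 2: x=5/2 → posterior Normal(-110/119, 88/119)
obs 3: x=7 → posterior Normal(114/151, 88/151)
obs 4: x=0 → posterior Normal(38/61, 88/183)

k = 3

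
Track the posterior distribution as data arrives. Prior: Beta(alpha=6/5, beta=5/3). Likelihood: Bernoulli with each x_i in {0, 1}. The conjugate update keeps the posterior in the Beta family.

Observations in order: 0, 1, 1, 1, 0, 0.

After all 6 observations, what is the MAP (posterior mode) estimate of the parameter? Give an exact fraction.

48/103

obs 1: x=0 → posterior Beta(6/5, 8/3)
obs 2: x=1 → posterior Beta(11/5, 8/3)
obs 3: x=1 → posterior Beta(16/5, 8/3)
obs 4: x=1 → posterior Beta(21/5, 8/3)
obs 5: x=0 → posterior Beta(21/5, 11/3)
obs 6: x=0 → posterior Beta(21/5, 14/3)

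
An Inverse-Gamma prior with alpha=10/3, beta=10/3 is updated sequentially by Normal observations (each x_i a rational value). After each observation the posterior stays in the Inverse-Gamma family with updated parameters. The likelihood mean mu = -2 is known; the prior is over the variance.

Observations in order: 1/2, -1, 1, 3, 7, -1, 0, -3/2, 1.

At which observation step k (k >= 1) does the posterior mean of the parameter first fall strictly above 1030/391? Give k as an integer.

k = 3

obs 1: x=1/2 → posterior Inverse-Gamma(23/6, 155/24)
obs 2: x=-1 → posterior Inverse-Gamma(13/3, 167/24)
obs 3: x=1 → posterior Inverse-Gamma(29/6, 275/24)
obs 4: x=3 → posterior Inverse-Gamma(16/3, 575/24)
obs 5: x=7 → posterior Inverse-Gamma(35/6, 1547/24)
obs 6: x=-1 → posterior Inverse-Gamma(19/3, 1559/24)
obs 7: x=0 → posterior Inverse-Gamma(41/6, 1607/24)
obs 8: x=-3/2 → posterior Inverse-Gamma(22/3, 805/12)
obs 9: x=1 → posterior Inverse-Gamma(47/6, 859/12)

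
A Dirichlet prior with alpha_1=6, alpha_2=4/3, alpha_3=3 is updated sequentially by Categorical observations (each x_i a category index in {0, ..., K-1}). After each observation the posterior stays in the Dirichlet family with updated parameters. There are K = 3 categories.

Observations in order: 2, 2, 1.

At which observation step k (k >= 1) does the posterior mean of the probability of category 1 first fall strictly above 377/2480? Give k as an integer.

k = 3

obs 1: x=2 → posterior Dirichlet(6, 4/3, 4)
obs 2: x=2 → posterior Dirichlet(6, 4/3, 5)
obs 3: x=1 → posterior Dirichlet(6, 7/3, 5)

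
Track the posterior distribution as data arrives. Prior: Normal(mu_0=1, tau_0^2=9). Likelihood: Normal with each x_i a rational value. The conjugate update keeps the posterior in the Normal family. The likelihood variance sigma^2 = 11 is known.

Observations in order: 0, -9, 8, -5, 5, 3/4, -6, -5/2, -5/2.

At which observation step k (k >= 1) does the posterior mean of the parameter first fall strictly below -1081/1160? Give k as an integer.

k = 2

obs 1: x=0 → posterior Normal(11/20, 99/20)
obs 2: x=-9 → posterior Normal(-70/29, 99/29)
obs 3: x=8 → posterior Normal(1/19, 99/38)
obs 4: x=-5 → posterior Normal(-43/47, 99/47)
obs 5: x=5 → posterior Normal(1/28, 99/56)
obs 6: x=3/4 → posterior Normal(7/52, 99/65)
obs 7: x=-6 → posterior Normal(-181/296, 99/74)
obs 8: x=-5/2 → posterior Normal(-271/332, 99/83)
obs 9: x=-5/2 → posterior Normal(-361/368, 99/92)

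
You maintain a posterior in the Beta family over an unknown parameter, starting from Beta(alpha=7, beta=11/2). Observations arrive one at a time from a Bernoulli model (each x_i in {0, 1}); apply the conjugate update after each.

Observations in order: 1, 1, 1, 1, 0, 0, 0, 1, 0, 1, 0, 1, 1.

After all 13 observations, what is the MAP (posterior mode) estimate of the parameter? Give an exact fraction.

28/47

obs 1: x=1 → posterior Beta(8, 11/2)
obs 2: x=1 → posterior Beta(9, 11/2)
obs 3: x=1 → posterior Beta(10, 11/2)
obs 4: x=1 → posterior Beta(11, 11/2)
obs 5: x=0 → posterior Beta(11, 13/2)
obs 6: x=0 → posterior Beta(11, 15/2)
obs 7: x=0 → posterior Beta(11, 17/2)
obs 8: x=1 → posterior Beta(12, 17/2)
obs 9: x=0 → posterior Beta(12, 19/2)
obs 10: x=1 → posterior Beta(13, 19/2)
obs 11: x=0 → posterior Beta(13, 21/2)
obs 12: x=1 → posterior Beta(14, 21/2)
obs 13: x=1 → posterior Beta(15, 21/2)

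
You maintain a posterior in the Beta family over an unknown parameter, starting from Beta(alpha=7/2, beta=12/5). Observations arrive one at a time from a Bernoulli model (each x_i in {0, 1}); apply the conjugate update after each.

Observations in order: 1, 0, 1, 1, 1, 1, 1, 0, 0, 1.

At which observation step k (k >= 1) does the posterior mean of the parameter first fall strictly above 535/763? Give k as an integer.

k = 6

obs 1: x=1 → posterior Beta(9/2, 12/5)
obs 2: x=0 → posterior Beta(9/2, 17/5)
obs 3: x=1 → posterior Beta(11/2, 17/5)
obs 4: x=1 → posterior Beta(13/2, 17/5)
obs 5: x=1 → posterior Beta(15/2, 17/5)
obs 6: x=1 → posterior Beta(17/2, 17/5)
obs 7: x=1 → posterior Beta(19/2, 17/5)
obs 8: x=0 → posterior Beta(19/2, 22/5)
obs 9: x=0 → posterior Beta(19/2, 27/5)
obs 10: x=1 → posterior Beta(21/2, 27/5)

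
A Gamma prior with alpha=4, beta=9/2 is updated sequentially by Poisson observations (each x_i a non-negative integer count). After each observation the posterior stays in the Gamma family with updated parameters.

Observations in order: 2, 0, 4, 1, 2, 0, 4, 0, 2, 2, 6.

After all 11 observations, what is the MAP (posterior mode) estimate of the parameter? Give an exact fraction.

obs 1: x=2 → posterior Gamma(6, 11/2)
obs 2: x=0 → posterior Gamma(6, 13/2)
obs 3: x=4 → posterior Gamma(10, 15/2)
obs 4: x=1 → posterior Gamma(11, 17/2)
obs 5: x=2 → posterior Gamma(13, 19/2)
obs 6: x=0 → posterior Gamma(13, 21/2)
obs 7: x=4 → posterior Gamma(17, 23/2)
obs 8: x=0 → posterior Gamma(17, 25/2)
obs 9: x=2 → posterior Gamma(19, 27/2)
obs 10: x=2 → posterior Gamma(21, 29/2)
obs 11: x=6 → posterior Gamma(27, 31/2)

52/31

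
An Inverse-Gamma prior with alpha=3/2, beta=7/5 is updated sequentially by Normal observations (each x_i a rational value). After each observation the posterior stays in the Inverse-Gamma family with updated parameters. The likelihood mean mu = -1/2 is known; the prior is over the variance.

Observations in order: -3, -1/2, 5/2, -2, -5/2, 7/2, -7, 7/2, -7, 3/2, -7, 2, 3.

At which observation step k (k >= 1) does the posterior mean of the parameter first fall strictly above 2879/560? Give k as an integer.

k = 6

obs 1: x=-3 → posterior Inverse-Gamma(2, 181/40)
obs 2: x=-1/2 → posterior Inverse-Gamma(5/2, 181/40)
obs 3: x=5/2 → posterior Inverse-Gamma(3, 361/40)
obs 4: x=-2 → posterior Inverse-Gamma(7/2, 203/20)
obs 5: x=-5/2 → posterior Inverse-Gamma(4, 243/20)
obs 6: x=7/2 → posterior Inverse-Gamma(9/2, 403/20)
obs 7: x=-7 → posterior Inverse-Gamma(5, 1651/40)
obs 8: x=7/2 → posterior Inverse-Gamma(11/2, 1971/40)
obs 9: x=-7 → posterior Inverse-Gamma(6, 352/5)
obs 10: x=3/2 → posterior Inverse-Gamma(13/2, 362/5)
obs 11: x=-7 → posterior Inverse-Gamma(7, 3741/40)
obs 12: x=2 → posterior Inverse-Gamma(15/2, 1933/20)
obs 13: x=3 → posterior Inverse-Gamma(8, 4111/40)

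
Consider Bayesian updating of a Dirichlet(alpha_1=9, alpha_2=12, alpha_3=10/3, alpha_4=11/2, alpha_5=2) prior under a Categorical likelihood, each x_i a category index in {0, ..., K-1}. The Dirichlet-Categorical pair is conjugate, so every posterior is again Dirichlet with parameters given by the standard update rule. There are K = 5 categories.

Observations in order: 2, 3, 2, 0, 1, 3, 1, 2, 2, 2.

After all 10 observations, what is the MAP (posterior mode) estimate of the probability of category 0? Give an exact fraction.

obs 1: x=2 → posterior Dirichlet(9, 12, 13/3, 11/2, 2)
obs 2: x=3 → posterior Dirichlet(9, 12, 13/3, 13/2, 2)
obs 3: x=2 → posterior Dirichlet(9, 12, 16/3, 13/2, 2)
obs 4: x=0 → posterior Dirichlet(10, 12, 16/3, 13/2, 2)
obs 5: x=1 → posterior Dirichlet(10, 13, 16/3, 13/2, 2)
obs 6: x=3 → posterior Dirichlet(10, 13, 16/3, 15/2, 2)
obs 7: x=1 → posterior Dirichlet(10, 14, 16/3, 15/2, 2)
obs 8: x=2 → posterior Dirichlet(10, 14, 19/3, 15/2, 2)
obs 9: x=2 → posterior Dirichlet(10, 14, 22/3, 15/2, 2)
obs 10: x=2 → posterior Dirichlet(10, 14, 25/3, 15/2, 2)

54/221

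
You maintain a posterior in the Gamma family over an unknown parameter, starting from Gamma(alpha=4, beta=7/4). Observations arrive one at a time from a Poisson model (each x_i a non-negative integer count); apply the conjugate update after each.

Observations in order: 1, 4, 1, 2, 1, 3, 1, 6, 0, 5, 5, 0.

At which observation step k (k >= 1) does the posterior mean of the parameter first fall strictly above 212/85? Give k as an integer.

obs 1: x=1 → posterior Gamma(5, 11/4)
obs 2: x=4 → posterior Gamma(9, 15/4)
obs 3: x=1 → posterior Gamma(10, 19/4)
obs 4: x=2 → posterior Gamma(12, 23/4)
obs 5: x=1 → posterior Gamma(13, 27/4)
obs 6: x=3 → posterior Gamma(16, 31/4)
obs 7: x=1 → posterior Gamma(17, 35/4)
obs 8: x=6 → posterior Gamma(23, 39/4)
obs 9: x=0 → posterior Gamma(23, 43/4)
obs 10: x=5 → posterior Gamma(28, 47/4)
obs 11: x=5 → posterior Gamma(33, 51/4)
obs 12: x=0 → posterior Gamma(33, 55/4)

k = 11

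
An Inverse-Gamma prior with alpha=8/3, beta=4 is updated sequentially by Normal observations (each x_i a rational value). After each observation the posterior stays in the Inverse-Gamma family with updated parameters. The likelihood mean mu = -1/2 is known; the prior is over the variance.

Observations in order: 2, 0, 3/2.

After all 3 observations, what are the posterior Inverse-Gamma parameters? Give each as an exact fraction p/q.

alpha=25/6, beta=37/4

obs 1: x=2 → posterior Inverse-Gamma(19/6, 57/8)
obs 2: x=0 → posterior Inverse-Gamma(11/3, 29/4)
obs 3: x=3/2 → posterior Inverse-Gamma(25/6, 37/4)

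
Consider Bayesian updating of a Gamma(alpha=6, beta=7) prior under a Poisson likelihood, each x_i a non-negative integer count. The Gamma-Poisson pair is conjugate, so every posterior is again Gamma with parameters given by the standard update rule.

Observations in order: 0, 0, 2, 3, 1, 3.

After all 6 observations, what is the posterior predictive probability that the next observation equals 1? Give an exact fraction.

767788395211361355/2177953337809371136

obs 1: x=0 → posterior Gamma(6, 8)
obs 2: x=0 → posterior Gamma(6, 9)
obs 3: x=2 → posterior Gamma(8, 10)
obs 4: x=3 → posterior Gamma(11, 11)
obs 5: x=1 → posterior Gamma(12, 12)
obs 6: x=3 → posterior Gamma(15, 13)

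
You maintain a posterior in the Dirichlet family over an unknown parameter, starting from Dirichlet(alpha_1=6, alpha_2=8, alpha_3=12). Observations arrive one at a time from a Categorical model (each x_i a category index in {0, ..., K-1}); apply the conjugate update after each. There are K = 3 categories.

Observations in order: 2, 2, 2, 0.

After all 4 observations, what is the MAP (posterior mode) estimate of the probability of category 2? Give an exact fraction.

obs 1: x=2 → posterior Dirichlet(6, 8, 13)
obs 2: x=2 → posterior Dirichlet(6, 8, 14)
obs 3: x=2 → posterior Dirichlet(6, 8, 15)
obs 4: x=0 → posterior Dirichlet(7, 8, 15)

14/27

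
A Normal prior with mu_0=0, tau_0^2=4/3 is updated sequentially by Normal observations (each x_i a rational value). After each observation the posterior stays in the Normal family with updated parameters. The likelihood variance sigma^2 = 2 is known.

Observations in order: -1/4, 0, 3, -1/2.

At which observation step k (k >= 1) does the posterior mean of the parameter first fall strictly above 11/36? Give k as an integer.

obs 1: x=-1/4 → posterior Normal(-1/10, 4/5)
obs 2: x=0 → posterior Normal(-1/14, 4/7)
obs 3: x=3 → posterior Normal(11/18, 4/9)
obs 4: x=-1/2 → posterior Normal(9/22, 4/11)

k = 3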